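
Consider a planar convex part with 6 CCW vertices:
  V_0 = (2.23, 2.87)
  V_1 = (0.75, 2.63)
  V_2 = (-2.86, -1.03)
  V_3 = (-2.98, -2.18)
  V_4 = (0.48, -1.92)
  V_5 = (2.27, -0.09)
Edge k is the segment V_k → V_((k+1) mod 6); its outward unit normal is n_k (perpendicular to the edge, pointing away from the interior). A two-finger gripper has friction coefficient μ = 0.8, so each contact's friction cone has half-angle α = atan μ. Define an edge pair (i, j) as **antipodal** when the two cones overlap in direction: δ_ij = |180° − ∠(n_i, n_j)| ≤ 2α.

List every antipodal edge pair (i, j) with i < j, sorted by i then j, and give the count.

count = 7; pairs: (0,3), (0,4), (1,3), (1,4), (1,5), (2,4), (2,5)

α = atan 0.8 = 38.66°;  2α = 77.32°
n_0 = (-0.1601, +0.9871)
n_1 = (-0.7120, +0.7022)
n_2 = (-0.9946, +0.1038)
n_3 = (+0.0749, -0.9972)
n_4 = (+0.7149, -0.6993)
n_5 = (+0.9999, +0.0135)
  (0,1): δ = 143.82°  ·
  (0,2): δ = 105.17°  ·
  (0,3): δ = 4.91°  ✓
  (0,4): δ = 36.42°  ✓
  (0,5): δ = 81.56°  ·
  (1,2): δ = 141.35°  ·
  (1,3): δ = 41.10°  ✓
  (1,4): δ = 0.24°  ✓
  (1,5): δ = 45.38°  ✓
  (2,3): δ = 79.75°  ·
  (2,4): δ = 38.41°  ✓
  (2,5): δ = 6.73°  ✓
  (3,4): δ = 138.66°  ·
  (3,5): δ = 93.52°  ·
  (4,5): δ = 134.86°  ·
antipodal pairs: 7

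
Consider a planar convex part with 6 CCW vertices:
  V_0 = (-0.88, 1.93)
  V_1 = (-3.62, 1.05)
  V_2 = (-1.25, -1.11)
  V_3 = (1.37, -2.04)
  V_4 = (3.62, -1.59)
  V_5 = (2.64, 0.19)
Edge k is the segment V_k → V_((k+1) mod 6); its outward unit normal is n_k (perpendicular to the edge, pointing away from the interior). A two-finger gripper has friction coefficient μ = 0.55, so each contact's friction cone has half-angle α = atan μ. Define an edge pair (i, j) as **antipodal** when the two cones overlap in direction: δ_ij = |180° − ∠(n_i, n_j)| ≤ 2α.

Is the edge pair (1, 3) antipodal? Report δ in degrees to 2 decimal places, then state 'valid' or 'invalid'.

δ = 126.34°, invalid

α = atan 0.55 = 28.81°;  2α = 57.62°
edge 1: e_1 = (+2.37, -2.16);  n_1 = (-0.6736, -0.7391)
edge 3: e_3 = (+2.25, +0.45);  n_3 = (+0.1961, -0.9806)
∠(n_1, n_3) = 53.66°
δ = |180° − 53.66°| = 126.34°
126.34° > 2α = 57.62°  →  invalid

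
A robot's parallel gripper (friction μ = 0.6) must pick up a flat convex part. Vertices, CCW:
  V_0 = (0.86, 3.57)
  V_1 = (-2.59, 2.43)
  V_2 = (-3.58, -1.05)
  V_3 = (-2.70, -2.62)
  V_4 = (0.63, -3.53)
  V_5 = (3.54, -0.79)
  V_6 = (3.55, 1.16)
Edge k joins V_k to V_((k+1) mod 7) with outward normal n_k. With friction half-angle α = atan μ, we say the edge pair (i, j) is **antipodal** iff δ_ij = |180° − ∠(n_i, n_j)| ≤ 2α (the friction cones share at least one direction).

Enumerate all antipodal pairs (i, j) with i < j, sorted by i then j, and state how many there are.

count = 7; pairs: (0,3), (0,4), (1,4), (1,5), (2,5), (2,6), (3,6)

α = atan 0.6 = 30.96°;  2α = 61.93°
n_0 = (-0.3137, +0.9495)
n_1 = (-0.9618, +0.2736)
n_2 = (-0.8723, -0.4889)
n_3 = (-0.2636, -0.9646)
n_4 = (+0.6855, -0.7281)
n_5 = (+1.0000, -0.0051)
n_6 = (+0.6673, +0.7448)
  (0,1): δ = 124.17°  ·
  (0,2): δ = 79.01°  ·
  (0,3): δ = 33.57°  ✓
  (0,4): δ = 24.99°  ✓
  (0,5): δ = 71.42°  ·
  (0,6): δ = 119.86°  ·
  (1,2): δ = 134.85°  ·
  (1,3): δ = 89.40°  ·
  (1,4): δ = 30.84°  ✓
  (1,5): δ = 15.59°  ✓
  (1,6): δ = 64.02°  ·
  (2,3): δ = 134.56°  ·
  (2,4): δ = 75.99°  ·
  (2,5): δ = 29.56°  ✓
  (2,6): δ = 18.87°  ✓
  (3,4): δ = 121.44°  ·
  (3,5): δ = 75.01°  ·
  (3,6): δ = 26.57°  ✓
  (4,5): δ = 133.57°  ·
  (4,6): δ = 85.13°  ·
  (5,6): δ = 131.56°  ·
antipodal pairs: 7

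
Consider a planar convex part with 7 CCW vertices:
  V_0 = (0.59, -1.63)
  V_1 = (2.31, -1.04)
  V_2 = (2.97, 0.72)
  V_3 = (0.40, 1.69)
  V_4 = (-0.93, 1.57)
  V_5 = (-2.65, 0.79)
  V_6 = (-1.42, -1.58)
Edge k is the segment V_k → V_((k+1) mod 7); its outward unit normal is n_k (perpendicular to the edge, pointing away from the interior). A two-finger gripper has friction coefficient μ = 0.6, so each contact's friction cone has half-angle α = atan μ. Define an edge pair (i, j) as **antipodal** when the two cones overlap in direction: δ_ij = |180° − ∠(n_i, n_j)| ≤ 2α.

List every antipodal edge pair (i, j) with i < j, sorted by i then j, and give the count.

α = atan 0.6 = 30.96°;  2α = 61.93°
n_0 = (+0.3245, -0.9459)
n_1 = (+0.9363, -0.3511)
n_2 = (+0.3531, +0.9356)
n_3 = (-0.0899, +0.9960)
n_4 = (-0.4130, +0.9107)
n_5 = (-0.8876, -0.4606)
n_6 = (-0.0249, -0.9997)
  (0,1): δ = 129.49°  ·
  (0,2): δ = 39.61°  ✓
  (0,3): δ = 13.78°  ✓
  (0,4): δ = 5.46°  ✓
  (0,5): δ = 98.50°  ·
  (0,6): δ = 159.64°  ·
  (1,2): δ = 90.12°  ·
  (1,3): δ = 64.29°  ·
  (1,4): δ = 45.05°  ✓
  (1,5): δ = 47.98°  ✓
  (1,6): δ = 109.13°  ·
  (2,3): δ = 154.17°  ·
  (2,4): δ = 134.93°  ·
  (2,5): δ = 41.89°  ✓
  (2,6): δ = 19.25°  ✓
  (3,4): δ = 160.76°  ·
  (3,5): δ = 67.73°  ·
  (3,6): δ = 6.58°  ✓
  (4,5): δ = 86.96°  ·
  (4,6): δ = 25.82°  ✓
  (5,6): δ = 118.85°  ·
antipodal pairs: 9

count = 9; pairs: (0,2), (0,3), (0,4), (1,4), (1,5), (2,5), (2,6), (3,6), (4,6)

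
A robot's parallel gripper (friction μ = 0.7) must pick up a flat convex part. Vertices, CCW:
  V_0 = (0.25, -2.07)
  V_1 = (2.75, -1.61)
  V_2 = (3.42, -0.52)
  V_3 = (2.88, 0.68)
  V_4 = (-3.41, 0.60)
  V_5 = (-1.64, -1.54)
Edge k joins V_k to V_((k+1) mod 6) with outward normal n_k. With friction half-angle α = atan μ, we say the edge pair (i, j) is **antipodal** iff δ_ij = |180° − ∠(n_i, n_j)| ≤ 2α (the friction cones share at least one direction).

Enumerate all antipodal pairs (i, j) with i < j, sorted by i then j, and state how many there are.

α = atan 0.7 = 34.99°;  2α = 69.98°
n_0 = (+0.1810, -0.9835)
n_1 = (+0.8519, -0.5237)
n_2 = (+0.9119, +0.4104)
n_3 = (-0.0127, +0.9999)
n_4 = (-0.7706, -0.6373)
n_5 = (-0.2700, -0.9629)
  (0,1): δ = 132.00°  ·
  (0,2): δ = 76.20°  ·
  (0,3): δ = 9.70°  ✓
  (0,4): δ = 119.17°  ·
  (0,5): δ = 153.91°  ·
  (1,2): δ = 124.19°  ·
  (1,3): δ = 57.69°  ✓
  (1,4): δ = 71.17°  ·
  (1,5): δ = 105.91°  ·
  (2,3): δ = 113.50°  ·
  (2,4): δ = 15.37°  ✓
  (2,5): δ = 50.11°  ✓
  (3,4): δ = 51.13°  ✓
  (3,5): δ = 16.39°  ✓
  (4,5): δ = 145.26°  ·
antipodal pairs: 6

count = 6; pairs: (0,3), (1,3), (2,4), (2,5), (3,4), (3,5)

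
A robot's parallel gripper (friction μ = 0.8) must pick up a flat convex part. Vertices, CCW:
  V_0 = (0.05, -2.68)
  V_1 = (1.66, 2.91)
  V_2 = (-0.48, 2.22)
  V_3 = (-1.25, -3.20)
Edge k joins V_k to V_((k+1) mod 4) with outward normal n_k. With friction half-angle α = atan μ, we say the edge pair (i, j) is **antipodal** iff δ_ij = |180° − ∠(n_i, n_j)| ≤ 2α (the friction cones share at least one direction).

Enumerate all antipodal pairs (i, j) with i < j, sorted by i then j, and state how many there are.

count = 4; pairs: (0,1), (0,2), (1,3), (2,3)

α = atan 0.8 = 38.66°;  2α = 77.32°
n_0 = (+0.9609, -0.2768)
n_1 = (-0.3069, +0.9518)
n_2 = (-0.9901, +0.1407)
n_3 = (+0.3714, -0.9285)
  (0,1): δ = 56.06°  ✓
  (0,2): δ = 7.98°  ✓
  (0,3): δ = 127.87°  ·
  (1,2): δ = 115.96°  ·
  (1,3): δ = 3.93°  ✓
  (2,3): δ = 60.11°  ✓
antipodal pairs: 4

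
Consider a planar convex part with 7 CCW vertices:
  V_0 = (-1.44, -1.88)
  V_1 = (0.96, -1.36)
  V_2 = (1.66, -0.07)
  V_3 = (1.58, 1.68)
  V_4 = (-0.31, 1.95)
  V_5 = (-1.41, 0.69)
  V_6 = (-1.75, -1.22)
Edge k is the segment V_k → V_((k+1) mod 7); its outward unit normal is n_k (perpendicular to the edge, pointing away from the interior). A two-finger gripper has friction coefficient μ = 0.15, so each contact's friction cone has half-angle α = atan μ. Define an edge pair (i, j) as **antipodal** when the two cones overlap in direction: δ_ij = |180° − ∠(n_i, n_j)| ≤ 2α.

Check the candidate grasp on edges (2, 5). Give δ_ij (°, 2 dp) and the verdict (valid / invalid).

α = atan 0.15 = 8.53°;  2α = 17.06°
edge 2: e_2 = (-0.08, +1.75);  n_2 = (+0.9990, +0.0457)
edge 5: e_5 = (-0.34, -1.91);  n_5 = (-0.9845, +0.1753)
∠(n_2, n_5) = 167.29°
δ = |180° − 167.29°| = 12.71°
12.71° ≤ 2α = 17.06°  →  valid

δ = 12.71°, valid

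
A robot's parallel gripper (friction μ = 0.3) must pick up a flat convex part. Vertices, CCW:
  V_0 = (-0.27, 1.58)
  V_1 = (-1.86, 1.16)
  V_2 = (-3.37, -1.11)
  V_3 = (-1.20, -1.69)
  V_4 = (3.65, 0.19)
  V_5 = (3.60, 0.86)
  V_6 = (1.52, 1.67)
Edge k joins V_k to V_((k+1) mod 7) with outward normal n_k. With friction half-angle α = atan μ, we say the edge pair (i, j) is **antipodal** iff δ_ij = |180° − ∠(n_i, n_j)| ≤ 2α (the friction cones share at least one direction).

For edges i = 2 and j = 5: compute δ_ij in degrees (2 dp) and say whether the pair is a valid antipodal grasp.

δ = 6.31°, valid

α = atan 0.3 = 16.70°;  2α = 33.40°
edge 2: e_2 = (+2.17, -0.58);  n_2 = (-0.2582, -0.9661)
edge 5: e_5 = (-2.08, +0.81);  n_5 = (+0.3629, +0.9318)
∠(n_2, n_5) = 173.69°
δ = |180° − 173.69°| = 6.31°
6.31° ≤ 2α = 33.40°  →  valid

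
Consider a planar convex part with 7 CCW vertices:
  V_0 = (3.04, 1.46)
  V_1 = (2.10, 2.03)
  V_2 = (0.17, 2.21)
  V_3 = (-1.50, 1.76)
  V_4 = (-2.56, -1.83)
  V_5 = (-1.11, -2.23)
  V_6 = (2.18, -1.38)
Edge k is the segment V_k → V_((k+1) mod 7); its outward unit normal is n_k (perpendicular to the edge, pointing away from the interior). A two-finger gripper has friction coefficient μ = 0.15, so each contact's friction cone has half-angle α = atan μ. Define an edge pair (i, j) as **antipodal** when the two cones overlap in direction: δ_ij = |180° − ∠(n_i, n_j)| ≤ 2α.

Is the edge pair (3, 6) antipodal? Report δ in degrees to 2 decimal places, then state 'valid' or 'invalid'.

α = atan 0.15 = 8.53°;  2α = 17.06°
edge 3: e_3 = (-1.06, -3.59);  n_3 = (-0.9591, +0.2832)
edge 6: e_6 = (+0.86, +2.84);  n_6 = (+0.9571, -0.2898)
∠(n_3, n_6) = 179.60°
δ = |180° − 179.60°| = 0.40°
0.40° ≤ 2α = 17.06°  →  valid

δ = 0.40°, valid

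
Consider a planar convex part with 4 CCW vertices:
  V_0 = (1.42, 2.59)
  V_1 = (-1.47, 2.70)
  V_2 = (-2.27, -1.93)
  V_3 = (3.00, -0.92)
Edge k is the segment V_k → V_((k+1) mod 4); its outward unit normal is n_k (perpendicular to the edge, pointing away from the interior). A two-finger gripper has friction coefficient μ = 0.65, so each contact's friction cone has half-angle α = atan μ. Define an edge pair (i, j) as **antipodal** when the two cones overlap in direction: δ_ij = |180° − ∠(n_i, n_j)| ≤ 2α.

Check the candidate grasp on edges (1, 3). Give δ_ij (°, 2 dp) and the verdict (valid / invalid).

δ = 34.04°, valid

α = atan 0.65 = 33.02°;  2α = 66.05°
edge 1: e_1 = (-0.80, -4.63);  n_1 = (-0.9854, +0.1703)
edge 3: e_3 = (-1.58, +3.51);  n_3 = (+0.9119, +0.4105)
∠(n_1, n_3) = 145.96°
δ = |180° − 145.96°| = 34.04°
34.04° ≤ 2α = 66.05°  →  valid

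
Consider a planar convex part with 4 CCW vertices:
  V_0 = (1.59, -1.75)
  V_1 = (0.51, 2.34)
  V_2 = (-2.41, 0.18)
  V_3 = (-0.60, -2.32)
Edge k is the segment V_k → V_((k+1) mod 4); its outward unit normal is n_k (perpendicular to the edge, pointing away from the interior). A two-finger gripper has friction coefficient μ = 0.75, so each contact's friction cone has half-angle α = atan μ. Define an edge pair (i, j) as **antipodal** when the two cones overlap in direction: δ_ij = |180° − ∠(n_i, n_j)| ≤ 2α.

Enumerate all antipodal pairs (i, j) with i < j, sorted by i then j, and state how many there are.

α = atan 0.75 = 36.87°;  2α = 73.74°
n_0 = (+0.9669, +0.2553)
n_1 = (-0.5947, +0.8039)
n_2 = (-0.8100, -0.5864)
n_3 = (+0.2519, -0.9678)
  (0,1): δ = 68.30°  ✓
  (0,2): δ = 21.11°  ✓
  (0,3): δ = 89.80°  ·
  (1,2): δ = 90.59°  ·
  (1,3): δ = 21.90°  ✓
  (2,3): δ = 111.32°  ·
antipodal pairs: 3

count = 3; pairs: (0,1), (0,2), (1,3)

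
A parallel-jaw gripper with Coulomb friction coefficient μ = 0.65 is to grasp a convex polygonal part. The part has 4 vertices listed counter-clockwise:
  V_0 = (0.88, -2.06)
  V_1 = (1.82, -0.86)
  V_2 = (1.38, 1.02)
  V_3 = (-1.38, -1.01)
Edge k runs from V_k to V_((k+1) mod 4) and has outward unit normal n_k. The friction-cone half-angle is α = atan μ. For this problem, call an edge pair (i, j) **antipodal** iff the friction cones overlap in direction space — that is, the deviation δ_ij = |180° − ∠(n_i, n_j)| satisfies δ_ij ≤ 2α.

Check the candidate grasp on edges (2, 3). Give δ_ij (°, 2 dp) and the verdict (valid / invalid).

α = atan 0.65 = 33.02°;  2α = 66.05°
edge 2: e_2 = (-2.76, -2.03);  n_2 = (-0.5925, +0.8056)
edge 3: e_3 = (+2.26, -1.05);  n_3 = (-0.4213, -0.9069)
∠(n_2, n_3) = 118.75°
δ = |180° − 118.75°| = 61.25°
61.25° ≤ 2α = 66.05°  →  valid

δ = 61.25°, valid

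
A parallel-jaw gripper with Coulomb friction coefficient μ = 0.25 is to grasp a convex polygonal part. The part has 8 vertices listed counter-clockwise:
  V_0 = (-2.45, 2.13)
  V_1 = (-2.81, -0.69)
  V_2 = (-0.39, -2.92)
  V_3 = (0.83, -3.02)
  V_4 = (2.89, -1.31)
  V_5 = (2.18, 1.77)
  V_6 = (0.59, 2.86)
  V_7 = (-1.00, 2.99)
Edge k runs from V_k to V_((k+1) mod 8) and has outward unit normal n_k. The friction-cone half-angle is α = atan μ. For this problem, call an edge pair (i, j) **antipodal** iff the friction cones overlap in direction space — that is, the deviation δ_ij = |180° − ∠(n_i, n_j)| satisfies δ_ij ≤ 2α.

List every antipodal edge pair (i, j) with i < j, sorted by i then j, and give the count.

α = atan 0.25 = 14.04°;  2α = 28.07°
n_0 = (-0.9919, +0.1266)
n_1 = (-0.6776, -0.7354)
n_2 = (-0.0817, -0.9967)
n_3 = (+0.6387, -0.7694)
n_4 = (+0.9744, +0.2246)
n_5 = (+0.5654, +0.8248)
n_6 = (+0.0815, +0.9967)
n_7 = (-0.5101, +0.8601)
  (0,1): δ = 125.39°  ·
  (0,2): δ = 87.41°  ·
  (0,3): δ = 43.03°  ·
  (0,4): δ = 20.26°  ✓
  (0,5): δ = 62.84°  ·
  (0,6): δ = 92.60°  ·
  (0,7): δ = 127.95°  ·
  (1,2): δ = 142.03°  ·
  (1,3): δ = 97.64°  ·
  (1,4): δ = 34.36°  ·
  (1,5): δ = 8.23°  ✓
  (1,6): δ = 37.99°  ·
  (1,7): δ = 73.33°  ·
  (2,3): δ = 135.62°  ·
  (2,4): δ = 72.33°  ·
  (2,5): δ = 29.75°  ·
  (2,6): δ = 0.01°  ✓
  (2,7): δ = 35.36°  ·
  (3,4): δ = 116.71°  ·
  (3,5): δ = 74.13°  ·
  (3,6): δ = 44.37°  ·
  (3,7): δ = 9.02°  ✓
  (4,5): δ = 137.41°  ·
  (4,6): δ = 107.66°  ·
  (4,7): δ = 72.31°  ·
  (5,6): δ = 150.24°  ·
  (5,7): δ = 114.90°  ·
  (6,7): δ = 144.65°  ·
antipodal pairs: 4

count = 4; pairs: (0,4), (1,5), (2,6), (3,7)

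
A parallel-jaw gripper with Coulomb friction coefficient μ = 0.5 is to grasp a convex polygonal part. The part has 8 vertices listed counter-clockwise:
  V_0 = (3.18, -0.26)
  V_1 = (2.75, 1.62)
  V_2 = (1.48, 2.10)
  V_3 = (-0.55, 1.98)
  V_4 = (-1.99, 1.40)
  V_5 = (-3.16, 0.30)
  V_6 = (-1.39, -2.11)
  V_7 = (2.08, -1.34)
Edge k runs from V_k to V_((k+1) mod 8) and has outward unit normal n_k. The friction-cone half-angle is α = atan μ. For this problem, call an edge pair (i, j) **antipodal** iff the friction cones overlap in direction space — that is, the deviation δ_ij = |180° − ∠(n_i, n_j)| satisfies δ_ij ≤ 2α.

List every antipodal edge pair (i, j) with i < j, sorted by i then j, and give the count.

count = 9; pairs: (0,5), (1,5), (1,6), (2,6), (2,7), (3,6), (3,7), (4,6), (4,7)

α = atan 0.5 = 26.57°;  2α = 53.13°
n_0 = (+0.9748, +0.2230)
n_1 = (+0.3535, +0.9354)
n_2 = (-0.0590, +0.9983)
n_3 = (-0.3736, +0.9276)
n_4 = (-0.6850, +0.7286)
n_5 = (-0.8060, -0.5919)
n_6 = (+0.2166, -0.9763)
n_7 = (+0.7006, -0.7136)
  (0,1): δ = 123.59°  ·
  (0,2): δ = 99.50°  ·
  (0,3): δ = 80.94°  ·
  (0,4): δ = 59.65°  ·
  (0,5): δ = 23.41°  ✓
  (0,6): δ = 89.63°  ·
  (0,7): δ = 121.59°  ·
  (1,2): δ = 155.91°  ·
  (1,3): δ = 137.36°  ·
  (1,4): δ = 116.06°  ·
  (1,5): δ = 33.00°  ✓
  (1,6): δ = 33.22°  ✓
  (1,7): δ = 65.18°  ·
  (2,3): δ = 161.44°  ·
  (2,4): δ = 140.15°  ·
  (2,5): δ = 57.09°  ·
  (2,6): δ = 9.13°  ✓
  (2,7): δ = 41.09°  ✓
  (3,4): δ = 158.70°  ·
  (3,5): δ = 75.64°  ·
  (3,6): δ = 9.43°  ✓
  (3,7): δ = 22.54°  ✓
  (4,5): δ = 96.94°  ·
  (4,6): δ = 30.72°  ✓
  (4,7): δ = 1.24°  ✓
  (5,6): δ = 113.78°  ·
  (5,7): δ = 81.82°  ·
  (6,7): δ = 148.04°  ·
antipodal pairs: 9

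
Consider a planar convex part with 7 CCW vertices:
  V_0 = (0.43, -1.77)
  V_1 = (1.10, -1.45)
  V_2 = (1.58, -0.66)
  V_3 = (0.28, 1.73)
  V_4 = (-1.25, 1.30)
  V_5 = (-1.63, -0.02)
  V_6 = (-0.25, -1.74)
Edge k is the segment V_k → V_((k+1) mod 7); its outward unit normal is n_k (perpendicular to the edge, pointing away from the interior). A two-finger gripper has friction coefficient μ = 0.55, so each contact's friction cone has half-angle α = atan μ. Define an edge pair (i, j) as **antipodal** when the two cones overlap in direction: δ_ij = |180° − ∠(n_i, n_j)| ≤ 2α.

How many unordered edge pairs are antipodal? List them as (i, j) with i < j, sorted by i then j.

α = atan 0.55 = 28.81°;  2α = 57.62°
n_0 = (+0.4310, -0.9024)
n_1 = (+0.8546, -0.5193)
n_2 = (+0.8785, +0.4778)
n_3 = (-0.2706, +0.9627)
n_4 = (-0.9610, +0.2766)
n_5 = (-0.7800, -0.6258)
n_6 = (-0.0441, -0.9990)
  (0,1): δ = 146.81°  ·
  (0,2): δ = 86.99°  ·
  (0,3): δ = 9.83°  ✓
  (0,4): δ = 48.41°  ✓
  (0,5): δ = 103.21°  ·
  (0,6): δ = 151.94°  ·
  (1,2): δ = 120.17°  ·
  (1,3): δ = 43.02°  ✓
  (1,4): δ = 15.22°  ✓
  (1,5): δ = 70.02°  ·
  (1,6): δ = 118.76°  ·
  (2,3): δ = 102.85°  ·
  (2,4): δ = 44.60°  ✓
  (2,5): δ = 10.20°  ✓
  (2,6): δ = 58.93°  ·
  (3,4): δ = 121.76°  ·
  (3,5): δ = 66.96°  ·
  (3,6): δ = 18.22°  ✓
  (4,5): δ = 125.20°  ·
  (4,6): δ = 76.47°  ·
  (5,6): δ = 131.27°  ·
antipodal pairs: 7

count = 7; pairs: (0,3), (0,4), (1,3), (1,4), (2,4), (2,5), (3,6)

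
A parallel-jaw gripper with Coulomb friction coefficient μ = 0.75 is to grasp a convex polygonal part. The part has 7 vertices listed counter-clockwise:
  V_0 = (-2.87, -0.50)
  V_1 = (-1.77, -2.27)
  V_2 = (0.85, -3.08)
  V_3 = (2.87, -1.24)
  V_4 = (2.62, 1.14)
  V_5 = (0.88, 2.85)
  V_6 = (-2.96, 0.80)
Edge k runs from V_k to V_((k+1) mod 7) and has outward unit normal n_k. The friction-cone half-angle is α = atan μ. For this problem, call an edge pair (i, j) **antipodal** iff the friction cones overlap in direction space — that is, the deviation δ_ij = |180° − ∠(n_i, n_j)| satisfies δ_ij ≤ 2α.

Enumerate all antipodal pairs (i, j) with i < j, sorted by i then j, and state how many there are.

α = atan 0.75 = 36.87°;  2α = 73.74°
n_0 = (-0.8493, -0.5278)
n_1 = (-0.2954, -0.9554)
n_2 = (+0.6734, -0.7393)
n_3 = (+0.9945, +0.1045)
n_4 = (+0.7009, +0.7132)
n_5 = (-0.4709, +0.8822)
n_6 = (-0.9976, -0.0691)
  (0,1): δ = 139.04°  ·
  (0,2): δ = 79.53°  ·
  (0,3): δ = 25.86°  ✓
  (0,4): δ = 13.64°  ✓
  (0,5): δ = 86.24°  ·
  (0,6): δ = 152.10°  ·
  (1,2): δ = 120.49°  ·
  (1,3): δ = 66.82°  ✓
  (1,4): δ = 27.32°  ✓
  (1,5): δ = 45.28°  ✓
  (1,6): δ = 111.14°  ·
  (2,3): δ = 126.33°  ·
  (2,4): δ = 86.83°  ·
  (2,5): δ = 14.23°  ✓
  (2,6): δ = 51.63°  ✓
  (3,4): δ = 140.50°  ·
  (3,5): δ = 67.90°  ✓
  (3,6): δ = 2.04°  ✓
  (4,5): δ = 107.40°  ·
  (4,6): δ = 41.54°  ✓
  (5,6): δ = 114.14°  ·
antipodal pairs: 10

count = 10; pairs: (0,3), (0,4), (1,3), (1,4), (1,5), (2,5), (2,6), (3,5), (3,6), (4,6)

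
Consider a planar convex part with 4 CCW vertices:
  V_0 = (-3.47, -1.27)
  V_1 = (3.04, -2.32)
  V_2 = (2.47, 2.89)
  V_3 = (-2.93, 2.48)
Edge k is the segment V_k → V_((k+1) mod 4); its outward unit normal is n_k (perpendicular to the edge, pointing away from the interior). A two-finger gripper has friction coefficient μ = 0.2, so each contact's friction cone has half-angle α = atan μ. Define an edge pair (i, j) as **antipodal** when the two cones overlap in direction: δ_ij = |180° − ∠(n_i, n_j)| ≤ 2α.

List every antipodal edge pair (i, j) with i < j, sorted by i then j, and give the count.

α = atan 0.2 = 11.31°;  2α = 22.62°
n_0 = (-0.1592, -0.9872)
n_1 = (+0.9941, +0.1088)
n_2 = (-0.0757, +0.9971)
n_3 = (-0.9898, +0.1425)
  (0,1): δ = 74.59°  ·
  (0,2): δ = 13.50°  ✓
  (0,3): δ = 90.97°  ·
  (1,2): δ = 91.90°  ·
  (1,3): δ = 14.44°  ✓
  (2,3): δ = 102.54°  ·
antipodal pairs: 2

count = 2; pairs: (0,2), (1,3)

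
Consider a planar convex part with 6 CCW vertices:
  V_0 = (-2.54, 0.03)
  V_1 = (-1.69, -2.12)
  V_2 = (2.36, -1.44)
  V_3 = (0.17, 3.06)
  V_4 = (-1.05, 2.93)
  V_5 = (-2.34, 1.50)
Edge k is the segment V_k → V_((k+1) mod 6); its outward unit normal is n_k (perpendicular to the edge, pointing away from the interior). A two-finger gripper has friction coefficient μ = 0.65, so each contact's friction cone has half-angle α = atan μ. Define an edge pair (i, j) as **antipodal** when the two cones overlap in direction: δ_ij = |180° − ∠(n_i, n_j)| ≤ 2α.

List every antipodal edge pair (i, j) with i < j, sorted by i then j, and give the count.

α = atan 0.65 = 33.02°;  2α = 66.05°
n_0 = (-0.9300, -0.3677)
n_1 = (+0.1656, -0.9862)
n_2 = (+0.8992, +0.4376)
n_3 = (-0.1060, +0.9944)
n_4 = (-0.7425, +0.6698)
n_5 = (-0.9909, +0.1348)
  (0,1): δ = 102.04°  ·
  (0,2): δ = 4.38°  ✓
  (0,3): δ = 74.51°  ·
  (0,4): δ = 116.38°  ·
  (0,5): δ = 150.68°  ·
  (1,2): δ = 73.58°  ·
  (1,3): δ = 3.45°  ✓
  (1,4): δ = 38.42°  ✓
  (1,5): δ = 72.72°  ·
  (2,3): δ = 109.87°  ·
  (2,4): δ = 68.00°  ·
  (2,5): δ = 33.70°  ✓
  (3,4): δ = 138.14°  ·
  (3,5): δ = 103.83°  ·
  (4,5): δ = 145.69°  ·
antipodal pairs: 4

count = 4; pairs: (0,2), (1,3), (1,4), (2,5)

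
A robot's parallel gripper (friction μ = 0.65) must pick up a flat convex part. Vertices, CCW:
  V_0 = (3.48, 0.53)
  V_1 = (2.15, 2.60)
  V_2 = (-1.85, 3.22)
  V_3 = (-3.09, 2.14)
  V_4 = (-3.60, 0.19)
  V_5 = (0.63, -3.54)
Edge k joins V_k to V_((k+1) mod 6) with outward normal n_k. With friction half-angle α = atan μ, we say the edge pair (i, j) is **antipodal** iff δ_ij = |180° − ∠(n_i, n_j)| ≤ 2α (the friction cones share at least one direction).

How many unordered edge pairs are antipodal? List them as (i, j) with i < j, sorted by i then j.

α = atan 0.65 = 33.02°;  2α = 66.05°
n_0 = (+0.8413, +0.5406)
n_1 = (+0.1532, +0.9882)
n_2 = (-0.6568, +0.7541)
n_3 = (-0.9675, +0.2530)
n_4 = (-0.6614, -0.7500)
n_5 = (+0.8191, -0.5736)
  (0,1): δ = 131.53°  ·
  (0,2): δ = 81.67°  ·
  (0,3): δ = 47.38°  ✓
  (0,4): δ = 15.87°  ✓
  (0,5): δ = 112.28°  ·
  (1,2): δ = 130.13°  ·
  (1,3): δ = 95.85°  ·
  (1,4): δ = 32.60°  ✓
  (1,5): δ = 63.81°  ✓
  (2,3): δ = 145.71°  ·
  (2,4): δ = 82.46°  ·
  (2,5): δ = 13.94°  ✓
  (3,4): δ = 116.75°  ·
  (3,5): δ = 20.34°  ✓
  (4,5): δ = 83.60°  ·
antipodal pairs: 6

count = 6; pairs: (0,3), (0,4), (1,4), (1,5), (2,5), (3,5)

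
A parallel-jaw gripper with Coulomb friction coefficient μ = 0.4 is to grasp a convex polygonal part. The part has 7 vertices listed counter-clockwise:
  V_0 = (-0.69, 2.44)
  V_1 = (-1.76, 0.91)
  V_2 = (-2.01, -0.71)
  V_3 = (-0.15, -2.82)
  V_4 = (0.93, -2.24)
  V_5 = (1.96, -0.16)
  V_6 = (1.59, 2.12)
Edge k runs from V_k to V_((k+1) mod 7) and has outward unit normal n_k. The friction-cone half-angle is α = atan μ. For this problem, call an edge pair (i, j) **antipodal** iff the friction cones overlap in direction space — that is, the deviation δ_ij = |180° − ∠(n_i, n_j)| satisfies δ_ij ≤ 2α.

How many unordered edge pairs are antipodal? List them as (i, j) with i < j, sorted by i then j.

α = atan 0.4 = 21.80°;  2α = 43.60°
n_0 = (-0.8195, +0.5731)
n_1 = (-0.9883, +0.1525)
n_2 = (-0.7501, -0.6613)
n_3 = (+0.4731, -0.8810)
n_4 = (+0.8961, -0.4438)
n_5 = (+0.9871, +0.1602)
n_6 = (+0.1390, +0.9903)
  (0,1): δ = 153.81°  ·
  (0,2): δ = 103.64°  ·
  (0,3): δ = 26.80°  ✓
  (0,4): δ = 8.62°  ✓
  (0,5): δ = 44.18°  ·
  (0,6): δ = 116.98°  ·
  (1,2): δ = 129.83°  ·
  (1,3): δ = 52.99°  ·
  (1,4): δ = 17.57°  ✓
  (1,5): δ = 17.99°  ✓
  (1,6): δ = 90.78°  ·
  (2,3): δ = 103.16°  ·
  (2,4): δ = 67.74°  ·
  (2,5): δ = 32.18°  ✓
  (2,6): δ = 40.61°  ✓
  (3,4): δ = 144.58°  ·
  (3,5): δ = 109.02°  ·
  (3,6): δ = 36.23°  ✓
  (4,5): δ = 144.44°  ·
  (4,6): δ = 71.65°  ·
  (5,6): δ = 107.21°  ·
antipodal pairs: 7

count = 7; pairs: (0,3), (0,4), (1,4), (1,5), (2,5), (2,6), (3,6)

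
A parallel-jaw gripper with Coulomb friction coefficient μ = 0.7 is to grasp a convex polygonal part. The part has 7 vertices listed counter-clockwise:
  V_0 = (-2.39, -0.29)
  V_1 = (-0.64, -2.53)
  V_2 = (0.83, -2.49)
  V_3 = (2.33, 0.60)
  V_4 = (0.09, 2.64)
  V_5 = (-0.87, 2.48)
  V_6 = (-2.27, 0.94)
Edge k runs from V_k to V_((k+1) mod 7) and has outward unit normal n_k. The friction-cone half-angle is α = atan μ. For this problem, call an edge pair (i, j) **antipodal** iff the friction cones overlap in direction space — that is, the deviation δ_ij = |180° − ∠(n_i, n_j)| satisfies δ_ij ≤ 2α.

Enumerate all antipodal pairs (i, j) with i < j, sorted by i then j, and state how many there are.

count = 10; pairs: (0,2), (0,3), (0,4), (1,3), (1,4), (1,5), (2,4), (2,5), (2,6), (3,6)

α = atan 0.7 = 34.99°;  2α = 69.98°
n_0 = (-0.7880, -0.6156)
n_1 = (+0.0272, -0.9996)
n_2 = (+0.8996, -0.4367)
n_3 = (+0.6733, +0.7393)
n_4 = (-0.1644, +0.9864)
n_5 = (-0.7399, +0.6727)
n_6 = (-0.9953, +0.0971)
  (0,1): δ = 126.44°  ·
  (0,2): δ = 63.89°  ✓
  (0,3): δ = 9.68°  ✓
  (0,4): δ = 61.46°  ✓
  (0,5): δ = 99.73°  ·
  (0,6): δ = 136.43°  ·
  (1,2): δ = 117.45°  ·
  (1,3): δ = 43.88°  ✓
  (1,4): δ = 7.90°  ✓
  (1,5): δ = 46.17°  ✓
  (1,6): δ = 82.87°  ·
  (2,3): δ = 106.43°  ·
  (2,4): δ = 54.64°  ✓
  (2,5): δ = 16.38°  ✓
  (2,6): δ = 20.32°  ✓
  (3,4): δ = 128.21°  ·
  (3,5): δ = 89.95°  ·
  (3,6): δ = 53.25°  ✓
  (4,5): δ = 141.74°  ·
  (4,6): δ = 105.03°  ·
  (5,6): δ = 143.30°  ·
antipodal pairs: 10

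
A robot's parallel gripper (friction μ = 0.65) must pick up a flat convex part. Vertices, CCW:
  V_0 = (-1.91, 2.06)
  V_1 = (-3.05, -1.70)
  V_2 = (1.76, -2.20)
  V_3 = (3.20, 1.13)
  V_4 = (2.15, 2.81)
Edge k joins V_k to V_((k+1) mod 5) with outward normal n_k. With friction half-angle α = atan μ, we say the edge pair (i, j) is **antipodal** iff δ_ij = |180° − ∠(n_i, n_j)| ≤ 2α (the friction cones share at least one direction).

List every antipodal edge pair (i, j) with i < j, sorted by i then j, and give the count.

α = atan 0.65 = 33.02°;  2α = 66.05°
n_0 = (-0.9570, +0.2901)
n_1 = (-0.1034, -0.9946)
n_2 = (+0.9179, -0.3969)
n_3 = (+0.8480, +0.5300)
n_4 = (-0.1817, +0.9834)
  (0,1): δ = 79.07°  ·
  (0,2): δ = 6.52°  ✓
  (0,3): δ = 48.87°  ✓
  (0,4): δ = 117.33°  ·
  (1,2): δ = 107.45°  ·
  (1,3): δ = 52.06°  ✓
  (1,4): δ = 16.40°  ✓
  (2,3): δ = 124.61°  ·
  (2,4): δ = 56.15°  ✓
  (3,4): δ = 111.54°  ·
antipodal pairs: 5

count = 5; pairs: (0,2), (0,3), (1,3), (1,4), (2,4)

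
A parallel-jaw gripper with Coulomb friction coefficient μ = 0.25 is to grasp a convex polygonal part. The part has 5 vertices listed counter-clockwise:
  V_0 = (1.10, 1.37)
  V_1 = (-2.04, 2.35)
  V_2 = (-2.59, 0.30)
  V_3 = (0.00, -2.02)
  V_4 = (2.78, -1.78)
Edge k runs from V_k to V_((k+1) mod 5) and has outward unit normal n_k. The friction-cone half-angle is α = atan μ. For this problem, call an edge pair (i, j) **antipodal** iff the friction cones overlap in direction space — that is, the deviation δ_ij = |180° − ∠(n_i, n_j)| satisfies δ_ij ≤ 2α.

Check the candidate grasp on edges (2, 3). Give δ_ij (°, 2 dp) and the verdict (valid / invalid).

α = atan 0.25 = 14.04°;  2α = 28.07°
edge 2: e_2 = (+2.59, -2.32);  n_2 = (-0.6672, -0.7449)
edge 3: e_3 = (+2.78, +0.24);  n_3 = (+0.0860, -0.9963)
∠(n_2, n_3) = 46.79°
δ = |180° − 46.79°| = 133.21°
133.21° > 2α = 28.07°  →  invalid

δ = 133.21°, invalid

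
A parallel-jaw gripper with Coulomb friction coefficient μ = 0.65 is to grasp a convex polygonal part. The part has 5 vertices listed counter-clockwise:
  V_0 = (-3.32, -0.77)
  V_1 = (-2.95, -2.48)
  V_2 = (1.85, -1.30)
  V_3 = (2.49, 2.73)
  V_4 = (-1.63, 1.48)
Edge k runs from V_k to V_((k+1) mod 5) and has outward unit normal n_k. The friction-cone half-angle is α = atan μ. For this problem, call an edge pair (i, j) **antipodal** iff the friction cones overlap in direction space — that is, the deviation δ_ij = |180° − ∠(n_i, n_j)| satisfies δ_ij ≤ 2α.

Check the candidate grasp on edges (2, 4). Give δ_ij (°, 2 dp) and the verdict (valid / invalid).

α = atan 0.65 = 33.02°;  2α = 66.05°
edge 2: e_2 = (+0.64, +4.03);  n_2 = (+0.9876, -0.1568)
edge 4: e_4 = (-1.69, -2.25);  n_4 = (-0.7996, +0.6006)
∠(n_2, n_4) = 152.11°
δ = |180° − 152.11°| = 27.89°
27.89° ≤ 2α = 66.05°  →  valid

δ = 27.89°, valid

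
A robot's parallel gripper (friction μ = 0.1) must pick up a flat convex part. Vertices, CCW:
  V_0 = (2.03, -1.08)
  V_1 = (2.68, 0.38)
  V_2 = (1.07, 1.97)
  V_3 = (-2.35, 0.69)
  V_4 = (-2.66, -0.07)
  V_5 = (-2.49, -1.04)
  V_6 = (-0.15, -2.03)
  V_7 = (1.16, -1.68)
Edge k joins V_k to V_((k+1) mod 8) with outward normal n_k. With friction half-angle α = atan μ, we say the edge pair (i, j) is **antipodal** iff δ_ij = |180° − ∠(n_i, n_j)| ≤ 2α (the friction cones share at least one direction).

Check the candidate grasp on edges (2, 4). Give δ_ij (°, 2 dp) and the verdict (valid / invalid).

δ = 100.58°, invalid

α = atan 0.1 = 5.71°;  2α = 11.42°
edge 2: e_2 = (-3.42, -1.28);  n_2 = (-0.3505, +0.9366)
edge 4: e_4 = (+0.17, -0.97);  n_4 = (-0.9850, -0.1726)
∠(n_2, n_4) = 79.42°
δ = |180° − 79.42°| = 100.58°
100.58° > 2α = 11.42°  →  invalid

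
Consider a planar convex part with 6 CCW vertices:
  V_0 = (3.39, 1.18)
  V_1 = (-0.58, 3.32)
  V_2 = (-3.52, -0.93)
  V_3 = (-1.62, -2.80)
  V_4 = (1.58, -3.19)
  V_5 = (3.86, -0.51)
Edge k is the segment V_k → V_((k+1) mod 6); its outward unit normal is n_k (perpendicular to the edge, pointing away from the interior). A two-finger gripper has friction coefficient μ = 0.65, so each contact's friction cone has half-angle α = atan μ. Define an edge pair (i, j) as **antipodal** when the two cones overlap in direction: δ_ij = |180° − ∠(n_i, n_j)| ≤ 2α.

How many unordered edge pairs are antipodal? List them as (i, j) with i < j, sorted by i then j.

count = 6; pairs: (0,2), (0,3), (1,3), (1,4), (1,5), (2,5)

α = atan 0.65 = 33.02°;  2α = 66.05°
n_0 = (+0.4745, +0.8803)
n_1 = (-0.8224, +0.5689)
n_2 = (-0.7015, -0.7127)
n_3 = (-0.1210, -0.9927)
n_4 = (+0.7617, -0.6480)
n_5 = (+0.9634, +0.2679)
  (0,1): δ = 96.35°  ·
  (0,2): δ = 16.22°  ✓
  (0,3): δ = 21.38°  ✓
  (0,4): δ = 77.94°  ·
  (0,5): δ = 133.87°  ·
  (1,2): δ = 99.87°  ·
  (1,3): δ = 62.27°  ✓
  (1,4): δ = 5.72°  ✓
  (1,5): δ = 50.22°  ✓
  (2,3): δ = 142.40°  ·
  (2,4): δ = 85.85°  ·
  (2,5): δ = 29.91°  ✓
  (3,4): δ = 123.44°  ·
  (3,5): δ = 67.51°  ·
  (4,5): δ = 124.07°  ·
antipodal pairs: 6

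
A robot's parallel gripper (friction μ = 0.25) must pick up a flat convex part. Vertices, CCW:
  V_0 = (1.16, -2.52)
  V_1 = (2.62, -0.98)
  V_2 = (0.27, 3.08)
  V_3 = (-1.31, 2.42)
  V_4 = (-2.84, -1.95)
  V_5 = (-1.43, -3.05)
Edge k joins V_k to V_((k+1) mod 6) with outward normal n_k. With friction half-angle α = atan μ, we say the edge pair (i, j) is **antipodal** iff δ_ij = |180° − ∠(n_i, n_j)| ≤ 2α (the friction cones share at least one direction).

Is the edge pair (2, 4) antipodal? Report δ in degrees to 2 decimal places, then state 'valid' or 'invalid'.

δ = 60.63°, invalid

α = atan 0.25 = 14.04°;  2α = 28.07°
edge 2: e_2 = (-1.58, -0.66);  n_2 = (-0.3854, +0.9227)
edge 4: e_4 = (+1.41, -1.10);  n_4 = (-0.6151, -0.7884)
∠(n_2, n_4) = 119.37°
δ = |180° − 119.37°| = 60.63°
60.63° > 2α = 28.07°  →  invalid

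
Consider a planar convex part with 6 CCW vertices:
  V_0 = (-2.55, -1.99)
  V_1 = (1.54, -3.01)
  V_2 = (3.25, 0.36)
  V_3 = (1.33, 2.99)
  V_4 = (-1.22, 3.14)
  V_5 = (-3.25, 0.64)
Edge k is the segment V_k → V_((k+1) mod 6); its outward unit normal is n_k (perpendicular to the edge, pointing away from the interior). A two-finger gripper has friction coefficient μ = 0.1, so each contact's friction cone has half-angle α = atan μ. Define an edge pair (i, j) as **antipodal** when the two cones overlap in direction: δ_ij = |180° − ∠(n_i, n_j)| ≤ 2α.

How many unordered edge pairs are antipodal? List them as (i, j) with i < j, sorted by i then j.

count = 1; pairs: (0,3)

α = atan 0.1 = 5.71°;  2α = 11.42°
n_0 = (-0.2420, -0.9703)
n_1 = (+0.8918, -0.4525)
n_2 = (+0.8077, +0.5896)
n_3 = (+0.0587, +0.9983)
n_4 = (-0.7763, +0.6304)
n_5 = (-0.9664, -0.2572)
  (0,1): δ = 102.90°  ·
  (0,2): δ = 39.87°  ·
  (0,3): δ = 10.64°  ✓
  (0,4): δ = 64.93°  ·
  (0,5): δ = 118.91°  ·
  (1,2): δ = 116.97°  ·
  (1,3): δ = 66.46°  ·
  (1,4): δ = 12.17°  ·
  (1,5): δ = 41.81°  ·
  (2,3): δ = 129.50°  ·
  (2,4): δ = 75.21°  ·
  (2,5): δ = 21.23°  ·
  (3,4): δ = 125.71°  ·
  (3,5): δ = 71.73°  ·
  (4,5): δ = 126.02°  ·
antipodal pairs: 1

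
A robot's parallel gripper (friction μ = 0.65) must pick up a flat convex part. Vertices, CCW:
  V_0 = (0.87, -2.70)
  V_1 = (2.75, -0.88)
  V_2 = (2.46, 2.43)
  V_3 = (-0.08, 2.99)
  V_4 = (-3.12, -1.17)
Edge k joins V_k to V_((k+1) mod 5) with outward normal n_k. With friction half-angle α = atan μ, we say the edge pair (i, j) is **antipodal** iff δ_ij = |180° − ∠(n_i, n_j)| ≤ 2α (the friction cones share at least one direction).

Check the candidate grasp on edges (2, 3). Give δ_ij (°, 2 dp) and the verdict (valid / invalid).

α = atan 0.65 = 33.02°;  2α = 66.05°
edge 2: e_2 = (-2.54, +0.56);  n_2 = (+0.2153, +0.9765)
edge 3: e_3 = (-3.04, -4.16);  n_3 = (-0.8074, +0.5900)
∠(n_2, n_3) = 66.28°
δ = |180° − 66.28°| = 113.72°
113.72° > 2α = 66.05°  →  invalid

δ = 113.72°, invalid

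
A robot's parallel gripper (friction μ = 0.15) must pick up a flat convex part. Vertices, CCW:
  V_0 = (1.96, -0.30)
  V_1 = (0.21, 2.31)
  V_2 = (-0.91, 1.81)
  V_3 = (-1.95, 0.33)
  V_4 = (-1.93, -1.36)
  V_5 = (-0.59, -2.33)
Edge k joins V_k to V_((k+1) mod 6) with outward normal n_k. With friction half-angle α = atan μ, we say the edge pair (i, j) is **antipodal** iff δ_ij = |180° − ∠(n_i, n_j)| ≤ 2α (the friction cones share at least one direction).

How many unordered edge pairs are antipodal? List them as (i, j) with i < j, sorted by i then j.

α = atan 0.15 = 8.53°;  2α = 17.06°
n_0 = (+0.8306, +0.5569)
n_1 = (-0.4077, +0.9131)
n_2 = (-0.8182, +0.5749)
n_3 = (-0.9999, -0.0118)
n_4 = (-0.5864, -0.8100)
n_5 = (+0.6228, -0.7824)
  (0,1): δ = 99.78°  ·
  (0,2): δ = 68.94°  ·
  (0,3): δ = 33.16°  ·
  (0,4): δ = 20.26°  ·
  (0,5): δ = 94.68°  ·
  (1,2): δ = 149.15°  ·
  (1,3): δ = 113.38°  ·
  (1,4): δ = 59.96°  ·
  (1,5): δ = 14.47°  ✓
  (2,3): δ = 144.23°  ·
  (2,4): δ = 90.80°  ·
  (2,5): δ = 16.38°  ✓
  (3,4): δ = 126.58°  ·
  (3,5): δ = 52.16°  ·
  (4,5): δ = 105.58°  ·
antipodal pairs: 2

count = 2; pairs: (1,5), (2,5)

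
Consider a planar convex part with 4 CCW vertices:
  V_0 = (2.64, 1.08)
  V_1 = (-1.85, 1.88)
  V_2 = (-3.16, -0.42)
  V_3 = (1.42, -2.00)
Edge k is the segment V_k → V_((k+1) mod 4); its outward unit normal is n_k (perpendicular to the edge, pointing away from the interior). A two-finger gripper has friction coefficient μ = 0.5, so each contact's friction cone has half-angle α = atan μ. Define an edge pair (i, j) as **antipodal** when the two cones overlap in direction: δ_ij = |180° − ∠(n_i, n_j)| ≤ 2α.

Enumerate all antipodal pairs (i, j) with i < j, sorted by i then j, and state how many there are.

α = atan 0.5 = 26.57°;  2α = 53.13°
n_0 = (+0.1754, +0.9845)
n_1 = (-0.8689, +0.4949)
n_2 = (-0.3261, -0.9453)
n_3 = (+0.9297, -0.3683)
  (0,1): δ = 109.56°  ·
  (0,2): δ = 8.93°  ✓
  (0,3): δ = 78.49°  ·
  (1,2): δ = 79.37°  ·
  (1,3): δ = 8.06°  ✓
  (2,3): δ = 92.58°  ·
antipodal pairs: 2

count = 2; pairs: (0,2), (1,3)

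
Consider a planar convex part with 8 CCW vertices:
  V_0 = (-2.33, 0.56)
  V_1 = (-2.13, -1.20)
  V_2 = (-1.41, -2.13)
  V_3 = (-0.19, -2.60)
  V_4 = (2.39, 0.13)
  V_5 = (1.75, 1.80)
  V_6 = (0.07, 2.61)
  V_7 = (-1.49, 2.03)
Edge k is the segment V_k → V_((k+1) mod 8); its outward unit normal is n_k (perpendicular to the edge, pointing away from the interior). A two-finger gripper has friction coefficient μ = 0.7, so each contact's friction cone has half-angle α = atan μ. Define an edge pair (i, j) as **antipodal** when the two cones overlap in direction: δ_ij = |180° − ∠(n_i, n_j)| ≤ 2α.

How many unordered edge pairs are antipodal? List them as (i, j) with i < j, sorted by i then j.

α = atan 0.7 = 34.99°;  2α = 69.98°
n_0 = (-0.9936, -0.1129)
n_1 = (-0.7907, -0.6122)
n_2 = (-0.3595, -0.9331)
n_3 = (+0.7268, -0.6869)
n_4 = (+0.9338, +0.3579)
n_5 = (+0.4343, +0.9008)
n_6 = (-0.3485, +0.9373)
n_7 = (-0.8682, +0.4961)
  (0,1): δ = 148.74°  ·
  (0,2): δ = 117.55°  ·
  (0,3): δ = 49.86°  ✓
  (0,4): δ = 14.49°  ✓
  (0,5): δ = 57.78°  ✓
  (0,6): δ = 103.91°  ·
  (0,7): δ = 143.77°  ·
  (1,2): δ = 148.82°  ·
  (1,3): δ = 81.13°  ·
  (1,4): δ = 16.78°  ✓
  (1,5): δ = 26.51°  ✓
  (1,6): δ = 72.65°  ·
  (1,7): δ = 112.51°  ·
  (2,3): δ = 112.31°  ·
  (2,4): δ = 47.96°  ✓
  (2,5): δ = 4.67°  ✓
  (2,6): δ = 41.46°  ✓
  (2,7): δ = 81.32°  ·
  (3,4): δ = 115.65°  ·
  (3,5): δ = 72.36°  ·
  (3,6): δ = 26.22°  ✓
  (3,7): δ = 13.64°  ✓
  (4,5): δ = 136.71°  ·
  (4,6): δ = 90.57°  ·
  (4,7): δ = 50.71°  ✓
  (5,6): δ = 133.86°  ·
  (5,7): δ = 94.00°  ·
  (6,7): δ = 140.14°  ·
antipodal pairs: 11

count = 11; pairs: (0,3), (0,4), (0,5), (1,4), (1,5), (2,4), (2,5), (2,6), (3,6), (3,7), (4,7)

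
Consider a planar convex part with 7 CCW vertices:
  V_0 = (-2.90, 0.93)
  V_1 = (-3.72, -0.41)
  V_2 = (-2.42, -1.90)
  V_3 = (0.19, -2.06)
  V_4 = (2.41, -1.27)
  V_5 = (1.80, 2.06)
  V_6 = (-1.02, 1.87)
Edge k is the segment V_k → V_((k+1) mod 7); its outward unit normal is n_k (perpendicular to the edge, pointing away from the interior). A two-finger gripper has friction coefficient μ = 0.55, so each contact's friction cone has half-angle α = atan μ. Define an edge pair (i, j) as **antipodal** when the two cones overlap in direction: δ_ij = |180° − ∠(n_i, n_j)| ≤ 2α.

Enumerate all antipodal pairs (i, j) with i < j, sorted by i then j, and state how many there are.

α = atan 0.55 = 28.81°;  2α = 57.62°
n_0 = (-0.8530, +0.5220)
n_1 = (-0.7535, -0.6574)
n_2 = (-0.0612, -0.9981)
n_3 = (+0.3353, -0.9421)
n_4 = (+0.9836, +0.1802)
n_5 = (-0.0672, +0.9977)
n_6 = (-0.4472, +0.8944)
  (0,1): δ = 107.43°  ·
  (0,2): δ = 62.04°  ·
  (0,3): δ = 38.95°  ✓
  (0,4): δ = 41.84°  ✓
  (0,5): δ = 125.32°  ·
  (0,6): δ = 148.03°  ·
  (1,2): δ = 134.61°  ·
  (1,3): δ = 111.52°  ·
  (1,4): δ = 30.72°  ✓
  (1,5): δ = 52.75°  ✓
  (1,6): δ = 75.46°  ·
  (2,3): δ = 156.90°  ·
  (2,4): δ = 76.11°  ·
  (2,5): δ = 7.36°  ✓
  (2,6): δ = 30.07°  ✓
  (3,4): δ = 99.21°  ·
  (3,5): δ = 15.73°  ✓
  (3,6): δ = 6.98°  ✓
  (4,5): δ = 96.53°  ·
  (4,6): δ = 73.82°  ·
  (5,6): δ = 157.29°  ·
antipodal pairs: 8

count = 8; pairs: (0,3), (0,4), (1,4), (1,5), (2,5), (2,6), (3,5), (3,6)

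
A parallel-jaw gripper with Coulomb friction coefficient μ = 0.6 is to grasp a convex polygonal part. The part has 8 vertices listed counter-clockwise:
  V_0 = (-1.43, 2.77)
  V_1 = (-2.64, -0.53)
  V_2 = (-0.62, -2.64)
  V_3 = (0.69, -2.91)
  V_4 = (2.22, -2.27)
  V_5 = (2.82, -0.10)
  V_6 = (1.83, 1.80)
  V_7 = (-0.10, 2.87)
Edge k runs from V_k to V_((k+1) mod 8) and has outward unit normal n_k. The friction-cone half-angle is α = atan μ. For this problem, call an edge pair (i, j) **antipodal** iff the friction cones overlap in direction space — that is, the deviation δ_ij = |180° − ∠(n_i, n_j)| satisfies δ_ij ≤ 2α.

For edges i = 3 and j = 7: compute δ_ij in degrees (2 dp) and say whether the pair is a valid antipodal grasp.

δ = 18.40°, valid

α = atan 0.6 = 30.96°;  2α = 61.93°
edge 3: e_3 = (+1.53, +0.64);  n_3 = (+0.3859, -0.9225)
edge 7: e_7 = (-1.33, -0.10);  n_7 = (-0.0750, +0.9972)
∠(n_3, n_7) = 161.60°
δ = |180° − 161.60°| = 18.40°
18.40° ≤ 2α = 61.93°  →  valid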